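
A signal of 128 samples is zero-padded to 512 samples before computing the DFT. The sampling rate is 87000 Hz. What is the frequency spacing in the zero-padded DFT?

Original DFT: N = 128, resolution = f_s/N = 87000/128 = 10875/16 Hz
Zero-padded DFT: N = 512, resolution = f_s/N = 87000/512 = 10875/64 Hz
Zero-padding interpolates the spectrum (finer frequency grid)
but does NOT improve the true spectral resolution (ability to resolve close frequencies).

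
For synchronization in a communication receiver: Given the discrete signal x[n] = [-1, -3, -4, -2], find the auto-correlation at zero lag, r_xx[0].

The auto-correlation at zero lag r_xx[0] equals the signal energy.
r_xx[0] = sum of x[n]^2 = (-1)^2 + (-3)^2 + (-4)^2 + (-2)^2
= 1 + 9 + 16 + 4 = 30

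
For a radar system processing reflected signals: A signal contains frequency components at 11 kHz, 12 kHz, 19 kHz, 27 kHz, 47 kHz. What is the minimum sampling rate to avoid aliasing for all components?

The highest frequency component is f_max = 47 kHz.
Nyquist rate = 2 * f_max = 2 * 47 kHz = 94 kHz.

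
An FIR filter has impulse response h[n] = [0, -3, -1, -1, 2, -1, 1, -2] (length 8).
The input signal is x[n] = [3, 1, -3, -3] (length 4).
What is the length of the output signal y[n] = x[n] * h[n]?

For linear convolution, the output length is:
len(y) = len(x) + len(h) - 1 = 4 + 8 - 1 = 11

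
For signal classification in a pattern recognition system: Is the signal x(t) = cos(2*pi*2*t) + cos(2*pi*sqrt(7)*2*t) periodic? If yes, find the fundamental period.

f1 = 2 Hz, f2 = 2*sqrt(7) Hz
Ratio f2/f1 = sqrt(7), which is irrational.
Since the frequency ratio is irrational, no common period exists.
The signal is not periodic.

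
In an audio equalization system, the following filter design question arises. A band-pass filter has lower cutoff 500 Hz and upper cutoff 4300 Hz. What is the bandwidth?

Bandwidth = f_high - f_low
= 4300 Hz - 500 Hz = 3800 Hz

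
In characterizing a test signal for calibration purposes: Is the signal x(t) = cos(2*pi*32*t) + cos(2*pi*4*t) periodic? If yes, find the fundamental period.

f1 = 32 Hz, f2 = 4 Hz
Period T1 = 1/32, T2 = 1/4
Ratio T1/T2 = 4/32, which is rational.
The signal is periodic with fundamental period T = 1/GCD(32,4) = 1/4 s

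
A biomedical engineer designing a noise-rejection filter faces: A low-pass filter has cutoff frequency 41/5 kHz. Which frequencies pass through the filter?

A low-pass filter passes all frequencies below the cutoff frequency 41/5 kHz and attenuates higher frequencies.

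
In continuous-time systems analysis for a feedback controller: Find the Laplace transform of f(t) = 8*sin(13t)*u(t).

Standard pair: sin(wt)*u(t) <-> w/(s^2+w^2)
With w = 13: L{8*sin(13t)*u(t)} = 104/(s^2+169)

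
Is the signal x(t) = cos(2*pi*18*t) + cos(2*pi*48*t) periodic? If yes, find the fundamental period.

f1 = 18 Hz, f2 = 48 Hz
Period T1 = 1/18, T2 = 1/48
Ratio T1/T2 = 48/18, which is rational.
The signal is periodic with fundamental period T = 1/GCD(18,48) = 1/6 s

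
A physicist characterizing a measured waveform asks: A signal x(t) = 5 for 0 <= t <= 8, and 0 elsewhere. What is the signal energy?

Energy = integral of |x(t)|^2 dt over the signal duration
= 5^2 * 8 = 25 * 8 = 200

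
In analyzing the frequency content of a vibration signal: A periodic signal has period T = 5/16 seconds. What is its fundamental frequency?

The fundamental frequency is the reciprocal of the period.
f = 1/T = 1/(5/16) = 16/5 Hz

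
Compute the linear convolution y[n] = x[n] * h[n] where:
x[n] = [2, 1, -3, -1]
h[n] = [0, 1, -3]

y[n] = sum_k x[k]*h[n-k]. Output length = len(x) + len(h) - 1 = 4 + 3 - 1 = 6.
y[0] = 2*0 = 0
y[1] = 1*0 + 2*1 = 2
y[2] = -3*0 + 1*1 + 2*-3 = -5
y[3] = -1*0 + -3*1 + 1*-3 = -6
y[4] = -1*1 + -3*-3 = 8
y[5] = -1*-3 = 3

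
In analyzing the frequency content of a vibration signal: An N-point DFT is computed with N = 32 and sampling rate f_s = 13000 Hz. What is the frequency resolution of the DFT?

DFT frequency resolution = f_s / N
= 13000 / 32 = 1625/4 Hz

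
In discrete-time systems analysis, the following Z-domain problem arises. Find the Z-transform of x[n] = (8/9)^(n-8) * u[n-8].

Time-shifting property: if X(z) = Z{x[n]}, then Z{x[n-d]} = z^(-d) * X(z)
X(z) = z/(z - 8/9) for x[n] = (8/9)^n * u[n]
Z{x[n-8]} = z^(-8) * z/(z - 8/9) = z^(-7)/(z - 8/9)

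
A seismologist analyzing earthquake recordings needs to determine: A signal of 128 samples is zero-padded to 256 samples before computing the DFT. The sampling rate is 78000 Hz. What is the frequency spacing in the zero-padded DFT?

Original DFT: N = 128, resolution = f_s/N = 78000/128 = 4875/8 Hz
Zero-padded DFT: N = 256, resolution = f_s/N = 78000/256 = 4875/16 Hz
Zero-padding interpolates the spectrum (finer frequency grid)
but does NOT improve the true spectral resolution (ability to resolve close frequencies).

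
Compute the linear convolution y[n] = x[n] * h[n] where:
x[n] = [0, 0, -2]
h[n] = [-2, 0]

y[n] = sum_k x[k]*h[n-k]. Output length = len(x) + len(h) - 1 = 3 + 2 - 1 = 4.
y[0] = 0*-2 = 0
y[1] = 0*-2 + 0*0 = 0
y[2] = -2*-2 + 0*0 = 4
y[3] = -2*0 = 0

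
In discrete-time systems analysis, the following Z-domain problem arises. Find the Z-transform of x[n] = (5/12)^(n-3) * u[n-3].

Time-shifting property: if X(z) = Z{x[n]}, then Z{x[n-d]} = z^(-d) * X(z)
X(z) = z/(z - 5/12) for x[n] = (5/12)^n * u[n]
Z{x[n-3]} = z^(-3) * z/(z - 5/12) = z^(-2)/(z - 5/12)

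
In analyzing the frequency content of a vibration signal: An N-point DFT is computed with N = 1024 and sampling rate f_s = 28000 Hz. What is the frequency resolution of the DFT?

DFT frequency resolution = f_s / N
= 28000 / 1024 = 875/32 Hz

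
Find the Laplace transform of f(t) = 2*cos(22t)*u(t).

Standard pair: cos(wt)*u(t) <-> s/(s^2+w^2)
With w = 22: L{2*cos(22t)*u(t)} = 2s/(s^2+484)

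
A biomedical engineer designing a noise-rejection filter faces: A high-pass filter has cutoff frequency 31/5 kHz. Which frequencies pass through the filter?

A high-pass filter passes all frequencies above the cutoff frequency 31/5 kHz and attenuates lower frequencies.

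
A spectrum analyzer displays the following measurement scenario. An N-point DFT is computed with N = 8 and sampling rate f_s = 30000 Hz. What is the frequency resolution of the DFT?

DFT frequency resolution = f_s / N
= 30000 / 8 = 3750 Hz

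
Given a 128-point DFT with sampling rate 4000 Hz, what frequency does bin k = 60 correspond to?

The frequency of DFT bin k is: f_k = k * f_s / N
f_60 = 60 * 4000 / 128 = 1875 Hz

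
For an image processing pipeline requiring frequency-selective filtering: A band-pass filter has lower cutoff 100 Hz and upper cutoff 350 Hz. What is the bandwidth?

Bandwidth = f_high - f_low
= 350 Hz - 100 Hz = 250 Hz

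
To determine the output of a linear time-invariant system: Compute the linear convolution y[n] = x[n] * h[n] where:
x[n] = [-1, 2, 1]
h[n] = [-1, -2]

y[n] = sum_k x[k]*h[n-k]. Output length = len(x) + len(h) - 1 = 3 + 2 - 1 = 4.
y[0] = -1*-1 = 1
y[1] = 2*-1 + -1*-2 = 0
y[2] = 1*-1 + 2*-2 = -5
y[3] = 1*-2 = -2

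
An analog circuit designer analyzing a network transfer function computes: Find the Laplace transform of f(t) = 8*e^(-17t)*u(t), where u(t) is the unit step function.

Standard Laplace transform pair:
e^(-at)*u(t) <-> 1/(s+a)
With a = 17: L{8*e^(-17t)*u(t)} = 8/(s+17), ROC: Re(s) > -17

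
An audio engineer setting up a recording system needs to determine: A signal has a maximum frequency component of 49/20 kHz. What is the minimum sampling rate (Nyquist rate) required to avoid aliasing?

By the Nyquist-Shannon sampling theorem,
the minimum sampling rate (Nyquist rate) must be at least 2 * f_max.
Nyquist rate = 2 * 49/20 kHz = 49/10 kHz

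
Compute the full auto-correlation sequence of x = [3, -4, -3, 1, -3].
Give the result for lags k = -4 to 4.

r_xx[k] = sum_m x[m]*x[m+k], indexed from 0, for k = -4 to 4:
  r_xx[-4] = x[4]*x[0] = -9
  r_xx[-3] = x[3]*x[0] + x[4]*x[1] = 15
  r_xx[-2] = x[2]*x[0] + x[3]*x[1] + x[4]*x[2] = -4
  r_xx[-1] = x[1]*x[0] + x[2]*x[1] + x[3]*x[2] + x[4]*x[3] = -6
  r_xx[0] = x[0]*x[0] + x[1]*x[1] + x[2]*x[2] + x[3]*x[3] + x[4]*x[4] = 44
  r_xx[1] = x[0]*x[1] + x[1]*x[2] + x[2]*x[3] + x[3]*x[4] = -6
  r_xx[2] = x[0]*x[2] + x[1]*x[3] + x[2]*x[4] = -4
  r_xx[3] = x[0]*x[3] + x[1]*x[4] = 15
  r_xx[4] = x[0]*x[4] = -9
r_xx = [-9, 15, -4, -6, 44, -6, -4, 15, -9]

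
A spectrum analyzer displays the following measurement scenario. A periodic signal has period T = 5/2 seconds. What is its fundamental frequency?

The fundamental frequency is the reciprocal of the period.
f = 1/T = 1/(5/2) = 2/5 Hz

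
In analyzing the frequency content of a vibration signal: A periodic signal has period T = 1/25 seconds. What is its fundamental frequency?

The fundamental frequency is the reciprocal of the period.
f = 1/T = 1/(1/25) = 25 Hz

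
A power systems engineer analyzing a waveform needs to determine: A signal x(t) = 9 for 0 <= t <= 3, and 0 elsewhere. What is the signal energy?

Energy = integral of |x(t)|^2 dt over the signal duration
= 9^2 * 3 = 81 * 3 = 243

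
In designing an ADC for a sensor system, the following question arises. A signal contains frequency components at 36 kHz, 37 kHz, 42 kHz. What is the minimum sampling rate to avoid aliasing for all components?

The highest frequency component is f_max = 42 kHz.
Nyquist rate = 2 * f_max = 2 * 42 kHz = 84 kHz.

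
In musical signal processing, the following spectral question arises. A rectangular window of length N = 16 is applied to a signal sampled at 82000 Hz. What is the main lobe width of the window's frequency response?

For a rectangular window of length N,
the main lobe width in frequency is 2*f_s/N.
= 2*82000/16 = 10250 Hz
This determines the minimum frequency separation for resolving two sinusoids.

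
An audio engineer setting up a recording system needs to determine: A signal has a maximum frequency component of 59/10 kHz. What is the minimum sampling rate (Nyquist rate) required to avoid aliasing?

By the Nyquist-Shannon sampling theorem,
the minimum sampling rate (Nyquist rate) must be at least 2 * f_max.
Nyquist rate = 2 * 59/10 kHz = 59/5 kHz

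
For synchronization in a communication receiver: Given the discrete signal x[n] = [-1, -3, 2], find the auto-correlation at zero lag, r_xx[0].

The auto-correlation at zero lag r_xx[0] equals the signal energy.
r_xx[0] = sum of x[n]^2 = (-1)^2 + (-3)^2 + 2^2
= 1 + 9 + 4 = 14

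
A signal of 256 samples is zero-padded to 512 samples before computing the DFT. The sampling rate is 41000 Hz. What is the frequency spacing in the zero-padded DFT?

Original DFT: N = 256, resolution = f_s/N = 41000/256 = 5125/32 Hz
Zero-padded DFT: N = 512, resolution = f_s/N = 41000/512 = 5125/64 Hz
Zero-padding interpolates the spectrum (finer frequency grid)
but does NOT improve the true spectral resolution (ability to resolve close frequencies).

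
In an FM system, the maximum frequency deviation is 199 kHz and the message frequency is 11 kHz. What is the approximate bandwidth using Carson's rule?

Carson's rule: BW = 2*(delta_f + f_m)
= 2*(199 + 11) kHz = 420 kHz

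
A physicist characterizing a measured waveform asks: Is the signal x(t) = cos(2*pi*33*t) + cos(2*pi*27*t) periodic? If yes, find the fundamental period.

f1 = 33 Hz, f2 = 27 Hz
Period T1 = 1/33, T2 = 1/27
Ratio T1/T2 = 27/33, which is rational.
The signal is periodic with fundamental period T = 1/GCD(33,27) = 1/3 s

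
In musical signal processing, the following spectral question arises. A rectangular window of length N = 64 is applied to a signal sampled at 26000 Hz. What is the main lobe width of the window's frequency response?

For a rectangular window of length N,
the main lobe width in frequency is 2*f_s/N.
= 2*26000/64 = 1625/2 Hz
This determines the minimum frequency separation for resolving two sinusoids.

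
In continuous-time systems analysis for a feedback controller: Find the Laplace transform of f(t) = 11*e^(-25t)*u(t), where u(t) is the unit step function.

Standard Laplace transform pair:
e^(-at)*u(t) <-> 1/(s+a)
With a = 25: L{11*e^(-25t)*u(t)} = 11/(s+25), ROC: Re(s) > -25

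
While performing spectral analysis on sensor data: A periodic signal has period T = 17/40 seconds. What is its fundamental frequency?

The fundamental frequency is the reciprocal of the period.
f = 1/T = 1/(17/40) = 40/17 Hz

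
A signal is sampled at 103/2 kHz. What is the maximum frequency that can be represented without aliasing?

The maximum frequency that can be represented without aliasing
is the Nyquist frequency: f_max = f_s / 2 = 103/2 kHz / 2 = 103/4 kHz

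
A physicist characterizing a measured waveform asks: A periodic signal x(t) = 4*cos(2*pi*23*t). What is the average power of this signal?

Average power of A*cos(wt) is A^2/2.
P = 4^2 / 2 = 16/2 = 8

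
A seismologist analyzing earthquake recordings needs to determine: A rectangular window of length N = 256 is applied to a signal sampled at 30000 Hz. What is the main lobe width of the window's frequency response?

For a rectangular window of length N,
the main lobe width in frequency is 2*f_s/N.
= 2*30000/256 = 1875/8 Hz
This determines the minimum frequency separation for resolving two sinusoids.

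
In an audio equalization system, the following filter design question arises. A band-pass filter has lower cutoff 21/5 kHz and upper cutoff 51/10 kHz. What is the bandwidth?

Bandwidth = f_high - f_low
= 51/10 kHz - 21/5 kHz = 9/10 kHz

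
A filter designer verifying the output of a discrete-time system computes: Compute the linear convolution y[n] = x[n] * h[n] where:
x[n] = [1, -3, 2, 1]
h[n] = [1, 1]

y[n] = sum_k x[k]*h[n-k]. Output length = len(x) + len(h) - 1 = 4 + 2 - 1 = 5.
y[0] = 1*1 = 1
y[1] = -3*1 + 1*1 = -2
y[2] = 2*1 + -3*1 = -1
y[3] = 1*1 + 2*1 = 3
y[4] = 1*1 = 1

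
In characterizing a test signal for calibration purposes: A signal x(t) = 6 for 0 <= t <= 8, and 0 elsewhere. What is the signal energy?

Energy = integral of |x(t)|^2 dt over the signal duration
= 6^2 * 8 = 36 * 8 = 288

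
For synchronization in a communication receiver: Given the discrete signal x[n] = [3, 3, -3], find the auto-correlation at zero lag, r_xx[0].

The auto-correlation at zero lag r_xx[0] equals the signal energy.
r_xx[0] = sum of x[n]^2 = 3^2 + 3^2 + (-3)^2
= 9 + 9 + 9 = 27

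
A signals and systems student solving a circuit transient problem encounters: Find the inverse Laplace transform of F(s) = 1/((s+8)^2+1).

Standard pair: w/((s+a)^2+w^2) <-> e^(-at)*sin(wt)*u(t)
With a=8, w=1: f(t) = e^(-8t)*sin(t)*u(t)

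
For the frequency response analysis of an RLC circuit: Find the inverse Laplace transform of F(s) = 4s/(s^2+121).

Standard pair: s/(s^2+w^2) <-> cos(wt)*u(t)
With k=4, w=11: f(t) = 4*cos(11t)*u(t)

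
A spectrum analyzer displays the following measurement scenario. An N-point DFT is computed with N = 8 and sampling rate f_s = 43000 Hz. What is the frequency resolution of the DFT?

DFT frequency resolution = f_s / N
= 43000 / 8 = 5375 Hz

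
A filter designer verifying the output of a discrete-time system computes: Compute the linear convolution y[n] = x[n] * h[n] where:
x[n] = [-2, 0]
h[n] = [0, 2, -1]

y[n] = sum_k x[k]*h[n-k]. Output length = len(x) + len(h) - 1 = 2 + 3 - 1 = 4.
y[0] = -2*0 = 0
y[1] = 0*0 + -2*2 = -4
y[2] = 0*2 + -2*-1 = 2
y[3] = 0*-1 = 0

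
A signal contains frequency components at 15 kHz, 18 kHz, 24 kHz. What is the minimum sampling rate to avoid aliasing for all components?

The highest frequency component is f_max = 24 kHz.
Nyquist rate = 2 * f_max = 2 * 24 kHz = 48 kHz.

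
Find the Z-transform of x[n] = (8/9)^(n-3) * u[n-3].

Time-shifting property: if X(z) = Z{x[n]}, then Z{x[n-d]} = z^(-d) * X(z)
X(z) = z/(z - 8/9) for x[n] = (8/9)^n * u[n]
Z{x[n-3]} = z^(-3) * z/(z - 8/9) = z^(-2)/(z - 8/9)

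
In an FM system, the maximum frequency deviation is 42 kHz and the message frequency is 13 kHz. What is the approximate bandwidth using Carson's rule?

Carson's rule: BW = 2*(delta_f + f_m)
= 2*(42 + 13) kHz = 110 kHz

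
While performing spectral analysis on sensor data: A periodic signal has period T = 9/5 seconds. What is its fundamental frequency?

The fundamental frequency is the reciprocal of the period.
f = 1/T = 1/(9/5) = 5/9 Hz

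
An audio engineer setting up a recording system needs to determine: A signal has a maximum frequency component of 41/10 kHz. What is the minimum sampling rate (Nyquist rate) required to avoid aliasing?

By the Nyquist-Shannon sampling theorem,
the minimum sampling rate (Nyquist rate) must be at least 2 * f_max.
Nyquist rate = 2 * 41/10 kHz = 41/5 kHz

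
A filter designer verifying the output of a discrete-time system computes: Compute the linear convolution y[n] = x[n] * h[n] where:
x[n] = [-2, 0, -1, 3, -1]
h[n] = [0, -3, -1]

y[n] = sum_k x[k]*h[n-k]. Output length = len(x) + len(h) - 1 = 5 + 3 - 1 = 7.
y[0] = -2*0 = 0
y[1] = 0*0 + -2*-3 = 6
y[2] = -1*0 + 0*-3 + -2*-1 = 2
y[3] = 3*0 + -1*-3 + 0*-1 = 3
y[4] = -1*0 + 3*-3 + -1*-1 = -8
y[5] = -1*-3 + 3*-1 = 0
y[6] = -1*-1 = 1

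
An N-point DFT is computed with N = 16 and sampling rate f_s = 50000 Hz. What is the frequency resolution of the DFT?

DFT frequency resolution = f_s / N
= 50000 / 16 = 3125 Hz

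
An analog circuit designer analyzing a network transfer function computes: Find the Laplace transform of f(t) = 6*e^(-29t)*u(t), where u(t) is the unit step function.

Standard Laplace transform pair:
e^(-at)*u(t) <-> 1/(s+a)
With a = 29: L{6*e^(-29t)*u(t)} = 6/(s+29), ROC: Re(s) > -29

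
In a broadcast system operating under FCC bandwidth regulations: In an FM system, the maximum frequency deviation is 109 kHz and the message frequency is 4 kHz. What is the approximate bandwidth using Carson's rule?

Carson's rule: BW = 2*(delta_f + f_m)
= 2*(109 + 4) kHz = 226 kHz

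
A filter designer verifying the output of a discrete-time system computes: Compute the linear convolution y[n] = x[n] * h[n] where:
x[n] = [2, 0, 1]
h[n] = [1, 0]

y[n] = sum_k x[k]*h[n-k]. Output length = len(x) + len(h) - 1 = 3 + 2 - 1 = 4.
y[0] = 2*1 = 2
y[1] = 0*1 + 2*0 = 0
y[2] = 1*1 + 0*0 = 1
y[3] = 1*0 = 0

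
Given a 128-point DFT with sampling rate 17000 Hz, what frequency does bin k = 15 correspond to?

The frequency of DFT bin k is: f_k = k * f_s / N
f_15 = 15 * 17000 / 128 = 31875/16 Hz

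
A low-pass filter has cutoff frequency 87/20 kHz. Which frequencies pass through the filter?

A low-pass filter passes all frequencies below the cutoff frequency 87/20 kHz and attenuates higher frequencies.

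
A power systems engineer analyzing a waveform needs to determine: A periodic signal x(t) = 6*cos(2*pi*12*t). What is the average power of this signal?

Average power of A*cos(wt) is A^2/2.
P = 6^2 / 2 = 36/2 = 18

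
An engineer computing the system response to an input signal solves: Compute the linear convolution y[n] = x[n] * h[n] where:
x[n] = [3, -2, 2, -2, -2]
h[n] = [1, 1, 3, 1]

y[n] = sum_k x[k]*h[n-k]. Output length = len(x) + len(h) - 1 = 5 + 4 - 1 = 8.
y[0] = 3*1 = 3
y[1] = -2*1 + 3*1 = 1
y[2] = 2*1 + -2*1 + 3*3 = 9
y[3] = -2*1 + 2*1 + -2*3 + 3*1 = -3
y[4] = -2*1 + -2*1 + 2*3 + -2*1 = 0
y[5] = -2*1 + -2*3 + 2*1 = -6
y[6] = -2*3 + -2*1 = -8
y[7] = -2*1 = -2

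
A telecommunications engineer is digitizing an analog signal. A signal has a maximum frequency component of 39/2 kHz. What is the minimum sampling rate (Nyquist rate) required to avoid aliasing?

By the Nyquist-Shannon sampling theorem,
the minimum sampling rate (Nyquist rate) must be at least 2 * f_max.
Nyquist rate = 2 * 39/2 kHz = 39 kHz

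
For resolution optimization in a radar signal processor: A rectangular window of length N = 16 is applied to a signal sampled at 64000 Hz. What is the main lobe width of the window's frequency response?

For a rectangular window of length N,
the main lobe width in frequency is 2*f_s/N.
= 2*64000/16 = 8000 Hz
This determines the minimum frequency separation for resolving two sinusoids.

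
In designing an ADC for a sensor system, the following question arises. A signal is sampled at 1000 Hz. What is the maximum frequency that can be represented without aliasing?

The maximum frequency that can be represented without aliasing
is the Nyquist frequency: f_max = f_s / 2 = 1000 Hz / 2 = 500 Hz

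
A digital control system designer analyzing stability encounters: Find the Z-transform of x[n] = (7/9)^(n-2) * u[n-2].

Time-shifting property: if X(z) = Z{x[n]}, then Z{x[n-d]} = z^(-d) * X(z)
X(z) = z/(z - 7/9) for x[n] = (7/9)^n * u[n]
Z{x[n-2]} = z^(-2) * z/(z - 7/9) = z^(-1)/(z - 7/9)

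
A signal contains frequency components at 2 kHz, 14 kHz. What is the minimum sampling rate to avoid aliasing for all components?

The highest frequency component is f_max = 14 kHz.
Nyquist rate = 2 * f_max = 2 * 14 kHz = 28 kHz.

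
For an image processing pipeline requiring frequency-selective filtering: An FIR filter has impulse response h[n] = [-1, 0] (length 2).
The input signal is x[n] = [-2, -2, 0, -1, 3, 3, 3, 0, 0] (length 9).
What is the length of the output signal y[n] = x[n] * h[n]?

For linear convolution, the output length is:
len(y) = len(x) + len(h) - 1 = 9 + 2 - 1 = 10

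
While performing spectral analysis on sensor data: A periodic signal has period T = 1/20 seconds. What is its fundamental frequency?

The fundamental frequency is the reciprocal of the period.
f = 1/T = 1/(1/20) = 20 Hz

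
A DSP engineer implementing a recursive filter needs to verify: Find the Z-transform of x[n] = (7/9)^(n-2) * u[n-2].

Time-shifting property: if X(z) = Z{x[n]}, then Z{x[n-d]} = z^(-d) * X(z)
X(z) = z/(z - 7/9) for x[n] = (7/9)^n * u[n]
Z{x[n-2]} = z^(-2) * z/(z - 7/9) = z^(-1)/(z - 7/9)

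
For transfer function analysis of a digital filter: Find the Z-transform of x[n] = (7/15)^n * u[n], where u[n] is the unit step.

The Z-transform of a^n * u[n] is z/(z-a) for |z| > |a|.
Here a = 7/15, so X(z) = z/(z - (7/15)) = 15z/(15z - 7)
ROC: |z| > 7/15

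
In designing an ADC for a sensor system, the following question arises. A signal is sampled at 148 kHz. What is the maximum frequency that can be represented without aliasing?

The maximum frequency that can be represented without aliasing
is the Nyquist frequency: f_max = f_s / 2 = 148 kHz / 2 = 74 kHz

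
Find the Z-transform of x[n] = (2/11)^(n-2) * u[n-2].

Time-shifting property: if X(z) = Z{x[n]}, then Z{x[n-d]} = z^(-d) * X(z)
X(z) = z/(z - 2/11) for x[n] = (2/11)^n * u[n]
Z{x[n-2]} = z^(-2) * z/(z - 2/11) = z^(-1)/(z - 2/11)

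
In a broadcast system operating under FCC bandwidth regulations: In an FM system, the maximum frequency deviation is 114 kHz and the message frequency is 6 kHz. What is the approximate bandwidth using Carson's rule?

Carson's rule: BW = 2*(delta_f + f_m)
= 2*(114 + 6) kHz = 240 kHz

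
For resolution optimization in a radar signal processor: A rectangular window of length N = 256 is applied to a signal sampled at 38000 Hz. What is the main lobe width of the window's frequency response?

For a rectangular window of length N,
the main lobe width in frequency is 2*f_s/N.
= 2*38000/256 = 2375/8 Hz
This determines the minimum frequency separation for resolving two sinusoids.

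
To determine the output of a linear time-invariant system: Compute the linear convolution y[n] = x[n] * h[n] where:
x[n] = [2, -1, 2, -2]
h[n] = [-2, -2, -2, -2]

y[n] = sum_k x[k]*h[n-k]. Output length = len(x) + len(h) - 1 = 4 + 4 - 1 = 7.
y[0] = 2*-2 = -4
y[1] = -1*-2 + 2*-2 = -2
y[2] = 2*-2 + -1*-2 + 2*-2 = -6
y[3] = -2*-2 + 2*-2 + -1*-2 + 2*-2 = -2
y[4] = -2*-2 + 2*-2 + -1*-2 = 2
y[5] = -2*-2 + 2*-2 = 0
y[6] = -2*-2 = 4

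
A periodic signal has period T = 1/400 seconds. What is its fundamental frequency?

The fundamental frequency is the reciprocal of the period.
f = 1/T = 1/(1/400) = 400 Hz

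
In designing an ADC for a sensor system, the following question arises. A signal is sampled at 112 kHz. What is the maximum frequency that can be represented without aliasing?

The maximum frequency that can be represented without aliasing
is the Nyquist frequency: f_max = f_s / 2 = 112 kHz / 2 = 56 kHz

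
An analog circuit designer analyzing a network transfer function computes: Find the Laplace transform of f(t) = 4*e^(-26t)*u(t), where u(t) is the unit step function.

Standard Laplace transform pair:
e^(-at)*u(t) <-> 1/(s+a)
With a = 26: L{4*e^(-26t)*u(t)} = 4/(s+26), ROC: Re(s) > -26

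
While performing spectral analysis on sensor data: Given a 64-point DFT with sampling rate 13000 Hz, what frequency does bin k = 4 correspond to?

The frequency of DFT bin k is: f_k = k * f_s / N
f_4 = 4 * 13000 / 64 = 1625/2 Hz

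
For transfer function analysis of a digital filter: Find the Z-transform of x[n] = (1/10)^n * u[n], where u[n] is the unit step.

The Z-transform of a^n * u[n] is z/(z-a) for |z| > |a|.
Here a = 1/10, so X(z) = z/(z - (1/10)) = 10z/(10z - 1)
ROC: |z| > 1/10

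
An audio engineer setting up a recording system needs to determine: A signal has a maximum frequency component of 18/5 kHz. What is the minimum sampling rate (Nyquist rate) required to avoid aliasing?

By the Nyquist-Shannon sampling theorem,
the minimum sampling rate (Nyquist rate) must be at least 2 * f_max.
Nyquist rate = 2 * 18/5 kHz = 36/5 kHz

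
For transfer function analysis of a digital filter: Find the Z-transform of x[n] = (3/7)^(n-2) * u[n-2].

Time-shifting property: if X(z) = Z{x[n]}, then Z{x[n-d]} = z^(-d) * X(z)
X(z) = z/(z - 3/7) for x[n] = (3/7)^n * u[n]
Z{x[n-2]} = z^(-2) * z/(z - 3/7) = z^(-1)/(z - 3/7)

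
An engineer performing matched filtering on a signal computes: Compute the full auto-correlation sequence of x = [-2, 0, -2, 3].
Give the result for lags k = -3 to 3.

r_xx[k] = sum_m x[m]*x[m+k], indexed from 0, for k = -3 to 3:
  r_xx[-3] = x[3]*x[0] = -6
  r_xx[-2] = x[2]*x[0] + x[3]*x[1] = 4
  r_xx[-1] = x[1]*x[0] + x[2]*x[1] + x[3]*x[2] = -6
  r_xx[0] = x[0]*x[0] + x[1]*x[1] + x[2]*x[2] + x[3]*x[3] = 17
  r_xx[1] = x[0]*x[1] + x[1]*x[2] + x[2]*x[3] = -6
  r_xx[2] = x[0]*x[2] + x[1]*x[3] = 4
  r_xx[3] = x[0]*x[3] = -6
r_xx = [-6, 4, -6, 17, -6, 4, -6]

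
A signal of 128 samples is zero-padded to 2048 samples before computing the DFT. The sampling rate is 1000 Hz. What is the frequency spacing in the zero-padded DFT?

Original DFT: N = 128, resolution = f_s/N = 1000/128 = 125/16 Hz
Zero-padded DFT: N = 2048, resolution = f_s/N = 1000/2048 = 125/256 Hz
Zero-padding interpolates the spectrum (finer frequency grid)
but does NOT improve the true spectral resolution (ability to resolve close frequencies).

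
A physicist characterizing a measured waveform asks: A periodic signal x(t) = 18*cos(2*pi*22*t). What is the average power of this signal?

Average power of A*cos(wt) is A^2/2.
P = 18^2 / 2 = 324/2 = 162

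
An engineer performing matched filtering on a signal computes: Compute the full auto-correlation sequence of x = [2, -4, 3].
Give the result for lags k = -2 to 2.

r_xx[k] = sum_m x[m]*x[m+k], indexed from 0, for k = -2 to 2:
  r_xx[-2] = x[2]*x[0] = 6
  r_xx[-1] = x[1]*x[0] + x[2]*x[1] = -20
  r_xx[0] = x[0]*x[0] + x[1]*x[1] + x[2]*x[2] = 29
  r_xx[1] = x[0]*x[1] + x[1]*x[2] = -20
  r_xx[2] = x[0]*x[2] = 6
r_xx = [6, -20, 29, -20, 6]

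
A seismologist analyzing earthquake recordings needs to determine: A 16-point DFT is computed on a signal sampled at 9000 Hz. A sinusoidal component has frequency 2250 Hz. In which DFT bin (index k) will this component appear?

DFT frequency resolution = f_s/N = 9000/16 = 1125/2 Hz
Bin index k = f_signal / resolution = 2250 / 1125/2 = 4
The signal frequency 2250 Hz falls in DFT bin k = 4.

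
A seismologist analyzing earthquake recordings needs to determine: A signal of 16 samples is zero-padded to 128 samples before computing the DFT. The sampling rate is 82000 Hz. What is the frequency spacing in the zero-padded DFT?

Original DFT: N = 16, resolution = f_s/N = 82000/16 = 5125 Hz
Zero-padded DFT: N = 128, resolution = f_s/N = 82000/128 = 5125/8 Hz
Zero-padding interpolates the spectrum (finer frequency grid)
but does NOT improve the true spectral resolution (ability to resolve close frequencies).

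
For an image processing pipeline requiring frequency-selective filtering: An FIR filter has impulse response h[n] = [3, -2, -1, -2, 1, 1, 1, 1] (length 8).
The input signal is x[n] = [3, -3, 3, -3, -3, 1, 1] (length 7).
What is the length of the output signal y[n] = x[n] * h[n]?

For linear convolution, the output length is:
len(y) = len(x) + len(h) - 1 = 7 + 8 - 1 = 14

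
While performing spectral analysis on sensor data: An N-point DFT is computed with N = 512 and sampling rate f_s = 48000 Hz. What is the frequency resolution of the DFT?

DFT frequency resolution = f_s / N
= 48000 / 512 = 375/4 Hz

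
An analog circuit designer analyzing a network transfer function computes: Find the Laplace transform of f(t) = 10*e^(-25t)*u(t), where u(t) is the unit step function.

Standard Laplace transform pair:
e^(-at)*u(t) <-> 1/(s+a)
With a = 25: L{10*e^(-25t)*u(t)} = 10/(s+25), ROC: Re(s) > -25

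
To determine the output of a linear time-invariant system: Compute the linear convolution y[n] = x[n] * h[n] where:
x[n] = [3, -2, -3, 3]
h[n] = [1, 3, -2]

y[n] = sum_k x[k]*h[n-k]. Output length = len(x) + len(h) - 1 = 4 + 3 - 1 = 6.
y[0] = 3*1 = 3
y[1] = -2*1 + 3*3 = 7
y[2] = -3*1 + -2*3 + 3*-2 = -15
y[3] = 3*1 + -3*3 + -2*-2 = -2
y[4] = 3*3 + -3*-2 = 15
y[5] = 3*-2 = -6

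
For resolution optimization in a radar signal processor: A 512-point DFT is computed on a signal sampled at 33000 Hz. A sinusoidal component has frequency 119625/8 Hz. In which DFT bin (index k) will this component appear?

DFT frequency resolution = f_s/N = 33000/512 = 4125/64 Hz
Bin index k = f_signal / resolution = 119625/8 / 4125/64 = 232
The signal frequency 119625/8 Hz falls in DFT bin k = 232.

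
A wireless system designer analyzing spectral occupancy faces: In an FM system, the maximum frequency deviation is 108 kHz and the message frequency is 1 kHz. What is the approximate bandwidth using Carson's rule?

Carson's rule: BW = 2*(delta_f + f_m)
= 2*(108 + 1) kHz = 218 kHz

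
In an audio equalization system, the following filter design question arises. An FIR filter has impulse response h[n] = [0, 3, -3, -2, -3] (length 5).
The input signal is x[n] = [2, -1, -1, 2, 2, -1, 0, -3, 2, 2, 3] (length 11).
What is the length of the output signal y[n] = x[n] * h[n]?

For linear convolution, the output length is:
len(y) = len(x) + len(h) - 1 = 11 + 5 - 1 = 15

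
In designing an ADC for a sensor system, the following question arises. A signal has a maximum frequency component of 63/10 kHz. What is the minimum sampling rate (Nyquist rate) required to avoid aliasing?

By the Nyquist-Shannon sampling theorem,
the minimum sampling rate (Nyquist rate) must be at least 2 * f_max.
Nyquist rate = 2 * 63/10 kHz = 63/5 kHz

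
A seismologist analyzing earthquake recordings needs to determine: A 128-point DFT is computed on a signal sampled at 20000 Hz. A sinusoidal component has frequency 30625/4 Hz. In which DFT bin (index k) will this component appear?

DFT frequency resolution = f_s/N = 20000/128 = 625/4 Hz
Bin index k = f_signal / resolution = 30625/4 / 625/4 = 49
The signal frequency 30625/4 Hz falls in DFT bin k = 49.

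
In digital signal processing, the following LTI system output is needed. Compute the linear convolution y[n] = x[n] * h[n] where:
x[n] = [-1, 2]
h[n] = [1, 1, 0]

y[n] = sum_k x[k]*h[n-k]. Output length = len(x) + len(h) - 1 = 2 + 3 - 1 = 4.
y[0] = -1*1 = -1
y[1] = 2*1 + -1*1 = 1
y[2] = 2*1 + -1*0 = 2
y[3] = 2*0 = 0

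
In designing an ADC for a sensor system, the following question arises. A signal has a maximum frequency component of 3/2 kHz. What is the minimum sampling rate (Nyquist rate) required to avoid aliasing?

By the Nyquist-Shannon sampling theorem,
the minimum sampling rate (Nyquist rate) must be at least 2 * f_max.
Nyquist rate = 2 * 3/2 kHz = 3 kHz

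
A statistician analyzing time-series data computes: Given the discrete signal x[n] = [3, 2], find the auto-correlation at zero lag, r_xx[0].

The auto-correlation at zero lag r_xx[0] equals the signal energy.
r_xx[0] = sum of x[n]^2 = 3^2 + 2^2
= 9 + 4 = 13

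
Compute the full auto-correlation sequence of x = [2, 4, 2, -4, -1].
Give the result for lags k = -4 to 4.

r_xx[k] = sum_m x[m]*x[m+k], indexed from 0, for k = -4 to 4:
  r_xx[-4] = x[4]*x[0] = -2
  r_xx[-3] = x[3]*x[0] + x[4]*x[1] = -12
  r_xx[-2] = x[2]*x[0] + x[3]*x[1] + x[4]*x[2] = -14
  r_xx[-1] = x[1]*x[0] + x[2]*x[1] + x[3]*x[2] + x[4]*x[3] = 12
  r_xx[0] = x[0]*x[0] + x[1]*x[1] + x[2]*x[2] + x[3]*x[3] + x[4]*x[4] = 41
  r_xx[1] = x[0]*x[1] + x[1]*x[2] + x[2]*x[3] + x[3]*x[4] = 12
  r_xx[2] = x[0]*x[2] + x[1]*x[3] + x[2]*x[4] = -14
  r_xx[3] = x[0]*x[3] + x[1]*x[4] = -12
  r_xx[4] = x[0]*x[4] = -2
r_xx = [-2, -12, -14, 12, 41, 12, -14, -12, -2]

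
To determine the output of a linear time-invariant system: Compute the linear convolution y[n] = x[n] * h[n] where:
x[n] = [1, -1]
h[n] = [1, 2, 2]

y[n] = sum_k x[k]*h[n-k]. Output length = len(x) + len(h) - 1 = 2 + 3 - 1 = 4.
y[0] = 1*1 = 1
y[1] = -1*1 + 1*2 = 1
y[2] = -1*2 + 1*2 = 0
y[3] = -1*2 = -2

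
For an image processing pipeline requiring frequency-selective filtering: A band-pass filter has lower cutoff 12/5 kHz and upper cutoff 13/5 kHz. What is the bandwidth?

Bandwidth = f_high - f_low
= 13/5 kHz - 12/5 kHz = 1/5 kHz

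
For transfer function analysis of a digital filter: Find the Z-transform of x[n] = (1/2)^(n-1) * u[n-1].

Time-shifting property: if X(z) = Z{x[n]}, then Z{x[n-d]} = z^(-d) * X(z)
X(z) = z/(z - 1/2) for x[n] = (1/2)^n * u[n]
Z{x[n-1]} = z^(-1) * z/(z - 1/2) = 1/(z - 1/2)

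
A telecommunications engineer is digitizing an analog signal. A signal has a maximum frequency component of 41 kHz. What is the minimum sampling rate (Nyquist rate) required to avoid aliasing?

By the Nyquist-Shannon sampling theorem,
the minimum sampling rate (Nyquist rate) must be at least 2 * f_max.
Nyquist rate = 2 * 41 kHz = 82 kHz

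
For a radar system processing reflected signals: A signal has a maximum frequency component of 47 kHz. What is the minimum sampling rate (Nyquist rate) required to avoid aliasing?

By the Nyquist-Shannon sampling theorem,
the minimum sampling rate (Nyquist rate) must be at least 2 * f_max.
Nyquist rate = 2 * 47 kHz = 94 kHz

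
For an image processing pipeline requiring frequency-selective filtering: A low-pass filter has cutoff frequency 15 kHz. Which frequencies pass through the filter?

A low-pass filter passes all frequencies below the cutoff frequency 15 kHz and attenuates higher frequencies.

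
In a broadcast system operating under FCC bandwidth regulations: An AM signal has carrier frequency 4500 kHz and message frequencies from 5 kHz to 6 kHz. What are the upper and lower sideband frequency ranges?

Upper sideband (USB) = fc + [fm_low, fm_high] = 4500 + [5, 6] = [4505, 4506] kHz
Lower sideband (LSB) = fc - [fm_high, fm_low] = 4500 - [6, 5] = [4494, 4495] kHz
Total occupied spectrum: 4494 kHz to 4506 kHz (plus carrier at 4500 kHz)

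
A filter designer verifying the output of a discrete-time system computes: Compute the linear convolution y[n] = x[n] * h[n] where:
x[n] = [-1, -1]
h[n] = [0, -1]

y[n] = sum_k x[k]*h[n-k]. Output length = len(x) + len(h) - 1 = 2 + 2 - 1 = 3.
y[0] = -1*0 = 0
y[1] = -1*0 + -1*-1 = 1
y[2] = -1*-1 = 1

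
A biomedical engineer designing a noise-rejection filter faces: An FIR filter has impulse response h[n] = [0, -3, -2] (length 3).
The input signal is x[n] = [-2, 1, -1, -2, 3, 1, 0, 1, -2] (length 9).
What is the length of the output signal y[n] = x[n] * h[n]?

For linear convolution, the output length is:
len(y) = len(x) + len(h) - 1 = 9 + 3 - 1 = 11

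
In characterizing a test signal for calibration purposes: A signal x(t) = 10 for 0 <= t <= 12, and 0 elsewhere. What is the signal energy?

Energy = integral of |x(t)|^2 dt over the signal duration
= 10^2 * 12 = 100 * 12 = 1200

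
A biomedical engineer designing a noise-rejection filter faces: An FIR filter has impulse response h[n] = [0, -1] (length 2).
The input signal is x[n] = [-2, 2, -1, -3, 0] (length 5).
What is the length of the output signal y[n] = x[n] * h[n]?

For linear convolution, the output length is:
len(y) = len(x) + len(h) - 1 = 5 + 2 - 1 = 6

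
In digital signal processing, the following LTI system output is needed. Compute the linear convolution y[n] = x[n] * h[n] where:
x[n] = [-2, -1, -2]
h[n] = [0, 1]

y[n] = sum_k x[k]*h[n-k]. Output length = len(x) + len(h) - 1 = 3 + 2 - 1 = 4.
y[0] = -2*0 = 0
y[1] = -1*0 + -2*1 = -2
y[2] = -2*0 + -1*1 = -1
y[3] = -2*1 = -2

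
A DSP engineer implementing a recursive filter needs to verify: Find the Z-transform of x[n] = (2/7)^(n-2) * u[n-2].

Time-shifting property: if X(z) = Z{x[n]}, then Z{x[n-d]} = z^(-d) * X(z)
X(z) = z/(z - 2/7) for x[n] = (2/7)^n * u[n]
Z{x[n-2]} = z^(-2) * z/(z - 2/7) = z^(-1)/(z - 2/7)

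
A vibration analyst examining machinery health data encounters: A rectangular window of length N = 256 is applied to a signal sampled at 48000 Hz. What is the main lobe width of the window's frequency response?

For a rectangular window of length N,
the main lobe width in frequency is 2*f_s/N.
= 2*48000/256 = 375 Hz
This determines the minimum frequency separation for resolving two sinusoids.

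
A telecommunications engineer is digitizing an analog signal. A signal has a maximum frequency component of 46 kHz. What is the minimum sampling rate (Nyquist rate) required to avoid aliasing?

By the Nyquist-Shannon sampling theorem,
the minimum sampling rate (Nyquist rate) must be at least 2 * f_max.
Nyquist rate = 2 * 46 kHz = 92 kHz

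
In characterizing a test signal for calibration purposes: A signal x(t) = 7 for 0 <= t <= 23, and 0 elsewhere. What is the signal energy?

Energy = integral of |x(t)|^2 dt over the signal duration
= 7^2 * 23 = 49 * 23 = 1127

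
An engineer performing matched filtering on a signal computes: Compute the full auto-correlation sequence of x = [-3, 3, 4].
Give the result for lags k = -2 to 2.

r_xx[k] = sum_m x[m]*x[m+k], indexed from 0, for k = -2 to 2:
  r_xx[-2] = x[2]*x[0] = -12
  r_xx[-1] = x[1]*x[0] + x[2]*x[1] = 3
  r_xx[0] = x[0]*x[0] + x[1]*x[1] + x[2]*x[2] = 34
  r_xx[1] = x[0]*x[1] + x[1]*x[2] = 3
  r_xx[2] = x[0]*x[2] = -12
r_xx = [-12, 3, 34, 3, -12]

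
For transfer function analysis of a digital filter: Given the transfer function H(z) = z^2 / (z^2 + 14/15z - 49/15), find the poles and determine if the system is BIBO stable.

Poles are roots of the denominator: z^2 + 14/15z - 49/15 = 0.
Quadratic formula: z = [-(14/15) +/- sqrt((14/15)^2 - 4*(-49/15))] / 2
Discriminant = 196/225 + 196/15 = 3136/225; sqrt = 56/15.
z = (-14/15 +/- 56/15) / 2 => z = 7/5 or z = -7/3.
|p1| = 7/5, |p2| = 7/3.
For BIBO stability, all poles must lie inside the unit circle (|p| < 1).
System is UNSTABLE since at least one |p| >= 1.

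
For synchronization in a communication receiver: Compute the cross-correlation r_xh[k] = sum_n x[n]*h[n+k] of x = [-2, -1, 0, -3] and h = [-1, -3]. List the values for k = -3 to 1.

Both sequences indexed from 0 and zero outside their support.
Lags with overlap: k = -3 to 1.
  r_xh[-3] = x[3]*h[0] = 3
  r_xh[-2] = x[2]*h[0] + x[3]*h[1] = 9
  r_xh[-1] = x[1]*h[0] + x[2]*h[1] = 1
  r_xh[0] = x[0]*h[0] + x[1]*h[1] = 5
  r_xh[1] = x[0]*h[1] = 6
r_xh = [3, 9, 1, 5, 6] (for k = -3, ..., 1)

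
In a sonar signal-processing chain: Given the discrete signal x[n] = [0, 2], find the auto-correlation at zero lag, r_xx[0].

The auto-correlation at zero lag r_xx[0] equals the signal energy.
r_xx[0] = sum of x[n]^2 = 0^2 + 2^2
= 0 + 4 = 4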